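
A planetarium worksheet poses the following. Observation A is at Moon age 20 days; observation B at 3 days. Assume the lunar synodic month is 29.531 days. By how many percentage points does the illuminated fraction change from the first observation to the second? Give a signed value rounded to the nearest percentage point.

First observation: θ = 360°·20/29.531 = 243.8°, so f = 0.721.
Second observation: θ = 36.6°, f = 0.098.
Δf = 0.098 − 0.721 = -0.622, i.e. -62 pp.

-62 percentage points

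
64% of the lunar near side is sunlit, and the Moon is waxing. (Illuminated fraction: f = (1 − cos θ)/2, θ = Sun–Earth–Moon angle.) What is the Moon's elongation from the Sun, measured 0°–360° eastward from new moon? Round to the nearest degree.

106°

Invert f = (1 − cos θ)/2 to get cos θ = 1 − 2(0.64) = -0.280, hence θ₀ = arccos -0.280 = 106.3°.
Waxing ⇒ before full, so θ = 106.3°.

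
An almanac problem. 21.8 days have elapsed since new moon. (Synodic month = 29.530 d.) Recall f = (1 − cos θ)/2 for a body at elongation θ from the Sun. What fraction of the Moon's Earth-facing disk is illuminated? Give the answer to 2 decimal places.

0.54

The Moon has covered 21.8/29.530 of its cycle, so θ ≈ 360° × 21.8/29.530 = 265.8°.
cos 265.8° = (-0.074), so f = (1 − (-0.074))/2 = 0.537.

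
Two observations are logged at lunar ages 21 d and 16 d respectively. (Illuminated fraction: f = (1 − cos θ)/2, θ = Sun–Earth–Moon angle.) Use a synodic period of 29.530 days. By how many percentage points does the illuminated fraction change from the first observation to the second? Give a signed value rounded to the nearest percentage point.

θ₁ = 360° × 21/29.530 = 256.0°, f₁ = (1 − cos θ₁)/2 = 0.621.
θ₂ = 360° × 16/29.530 = 195.1°, f₂ = (1 − cos θ₂)/2 = 0.983.
Change = f₂ − f₁ = +0.362 → +36 percentage points.

+36 pp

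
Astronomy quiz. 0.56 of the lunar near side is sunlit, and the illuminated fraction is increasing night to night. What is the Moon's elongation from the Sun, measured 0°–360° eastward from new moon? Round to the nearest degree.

97°

Invert f = (1 − cos θ)/2 to get cos θ = 1 − 2(0.56) = -0.120, hence θ₀ = arccos -0.120 = 96.9°.
The Moon is waxing (0°–180°), so θ = 96.9° directly.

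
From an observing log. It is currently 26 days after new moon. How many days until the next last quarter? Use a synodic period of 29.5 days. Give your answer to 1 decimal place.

25.6 days

Last quarter is 0.75 of the way through the cycle: age 0.75 × 29.5 = 22.125 d.
Already past this cycle's last quarter; the next is at 22.125 + 29.5 = 51.625 d, so 51.625 − 26 = 25.625 days.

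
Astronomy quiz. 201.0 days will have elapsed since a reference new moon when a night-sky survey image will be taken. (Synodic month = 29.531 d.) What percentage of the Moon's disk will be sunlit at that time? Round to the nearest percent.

201.0 d spans 6 complete synodic months (6 × 29.531 = 177.19 d) plus 23.81 d.
The Moon has covered 23.81/29.531 of its cycle, so θ ≈ 360° × 23.81/29.531 = 290.3°.
With cos θ = 0.347, the lit fraction is (1 − 0.347)/2 ≈ 0.326, so 33%.

33%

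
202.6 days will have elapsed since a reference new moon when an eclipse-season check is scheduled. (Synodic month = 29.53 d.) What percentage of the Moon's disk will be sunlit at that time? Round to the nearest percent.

202.6/29.53 = 6.861 lunations, so 6 complete cycles and 25.42 d into the next.
Elongation θ = 360° × 25.42/29.53 ≈ 309.9°.
Illuminated fraction = (1 − cos 309.9°)/2 = (1 − 0.641)/2 ≈ 0.179, so 18%.

18%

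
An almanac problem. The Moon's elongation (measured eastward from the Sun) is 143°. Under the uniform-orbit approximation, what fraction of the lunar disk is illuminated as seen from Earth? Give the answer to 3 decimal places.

f = (1 − cos 143°)/2 = (1 − (-0.799))/2 ≈ 0.899.

0.899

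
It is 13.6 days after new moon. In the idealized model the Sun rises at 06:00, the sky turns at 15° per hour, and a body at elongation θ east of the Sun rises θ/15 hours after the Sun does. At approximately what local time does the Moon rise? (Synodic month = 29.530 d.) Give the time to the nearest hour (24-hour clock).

Elongation θ = 360° × 13.6/29.530 ≈ 165.8°.
Delay after the Sun = 165.8° / (15°/h) ≈ 11.05 h.
06:00 + 11.05 h ≈ 17:03 → 17:00 to the nearest hour.

17:00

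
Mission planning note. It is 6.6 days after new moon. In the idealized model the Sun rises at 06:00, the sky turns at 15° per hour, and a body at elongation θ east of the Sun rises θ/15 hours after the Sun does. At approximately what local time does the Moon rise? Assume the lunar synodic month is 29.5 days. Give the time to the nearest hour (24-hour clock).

The Moon has covered 6.6/29.5 of its cycle, so θ ≈ 360° × 6.6/29.5 = 80.5°.
Delay after the Sun = 80.5° / (15°/h) ≈ 5.37 h.
06:00 + 5.37 h ≈ 11:22 → 11:00 to the nearest hour.

11:00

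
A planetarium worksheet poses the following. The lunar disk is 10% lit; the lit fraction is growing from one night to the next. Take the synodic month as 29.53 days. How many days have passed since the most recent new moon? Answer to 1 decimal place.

Invert f = (1 − cos θ)/2 to get cos θ = 1 − 2(0.10) = 0.800, hence θ₀ = arccos 0.800 = 36.9°.
The Moon is waxing (0°–180°), so θ = 36.9° directly.
That fraction of the synodic month is 36.9/360 × 29.53 d ≈ 3.02 d.

3.0 days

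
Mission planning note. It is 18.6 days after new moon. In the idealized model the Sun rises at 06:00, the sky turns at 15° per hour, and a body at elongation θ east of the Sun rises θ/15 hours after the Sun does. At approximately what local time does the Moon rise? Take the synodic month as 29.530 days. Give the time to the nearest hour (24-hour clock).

Elongation θ = 360° × 18.6/29.530 ≈ 226.8°.
At 15° of sky rotation per hour, 226.8° corresponds to a 15.12 h lag.
06:00 + 15.12 h ≈ 21:07 → 21:00 to the nearest hour.

21:00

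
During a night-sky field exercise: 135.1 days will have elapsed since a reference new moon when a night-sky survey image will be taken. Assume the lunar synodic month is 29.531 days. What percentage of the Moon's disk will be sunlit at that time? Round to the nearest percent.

95%

135.1 d spans 4 complete synodic months (4 × 29.531 = 118.12 d) plus 16.98 d.
Elongation θ = 360° × 16.98/29.531 ≈ 206.9°.
cos 206.9° = (-0.891), so f = (1 − (-0.891))/2 = 0.946, so 95%.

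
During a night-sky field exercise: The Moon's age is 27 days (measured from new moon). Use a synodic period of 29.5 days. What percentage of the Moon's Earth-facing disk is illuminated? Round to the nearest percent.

The Moon has covered 27/29.5 of its cycle, so θ ≈ 360° × 27/29.5 = 329.5°.
cos 329.5° = 0.862, so f = (1 − 0.862)/2 = 0.069, so 7%.

7%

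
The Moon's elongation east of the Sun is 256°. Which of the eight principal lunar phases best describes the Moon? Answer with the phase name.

last quarter

The last quarter sector spans roughly 248°–292°; 256° falls inside it.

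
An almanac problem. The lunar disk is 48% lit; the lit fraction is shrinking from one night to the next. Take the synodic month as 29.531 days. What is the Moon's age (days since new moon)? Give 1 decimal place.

22.3 days

Invert f = (1 − cos θ)/2 to get cos θ = 1 − 2(0.48) = 0.040, hence θ₀ = arccos 0.040 = 87.7°.
Since the Moon is past full (waning), take the reflex angle: θ = 360° − 87.7° = 272.3°.
That fraction of the synodic month is 272.3/360 × 29.531 d ≈ 22.34 d.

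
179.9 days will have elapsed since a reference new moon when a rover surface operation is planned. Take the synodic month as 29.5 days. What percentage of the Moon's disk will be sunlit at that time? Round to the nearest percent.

179.9 d spans 6 complete synodic months (6 × 29.5 = 177.00 d) plus 2.90 d.
Phase angle: θ = 360°·(2.90 d)/(29.5 d) = 35.4°.
cos 35.4° = 0.815, so f = (1 − 0.815)/2 = 0.092, so 9%.

9%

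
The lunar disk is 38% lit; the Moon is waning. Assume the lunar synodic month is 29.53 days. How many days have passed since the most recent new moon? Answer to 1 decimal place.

From f = (1 − cos θ)/2: cos θ = 1 − 2×0.38 = 0.240; arccos → 76.1°.
A waning Moon lies in 180°–360°, so θ = 360° − 76.1° = 283.9°.
At 360°/29.53 d per day, 283.9° corresponds to 23.29 days.

23.3 days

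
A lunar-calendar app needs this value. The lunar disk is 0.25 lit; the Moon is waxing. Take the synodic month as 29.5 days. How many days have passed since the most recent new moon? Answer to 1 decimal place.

Invert f = (1 − cos θ)/2 to get cos θ = 1 − 2(0.25) = 0.500, hence θ₀ = arccos 0.500 = 60.0°.
Waxing ⇒ before full, so θ = 60.0°.
Age = 29.5 × 60.0°/360° ≈ 4.92 days.

4.9 days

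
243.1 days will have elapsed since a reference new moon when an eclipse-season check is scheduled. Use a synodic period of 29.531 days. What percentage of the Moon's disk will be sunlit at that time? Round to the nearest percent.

44%

243.1 d spans 8 complete synodic months (8 × 29.531 = 236.25 d) plus 6.85 d.
The Moon has covered 6.85/29.531 of its cycle, so θ ≈ 360° × 6.85/29.531 = 83.5°.
Illuminated fraction = (1 − cos 83.5°)/2 = (1 − 0.113)/2 ≈ 0.444, so 44%.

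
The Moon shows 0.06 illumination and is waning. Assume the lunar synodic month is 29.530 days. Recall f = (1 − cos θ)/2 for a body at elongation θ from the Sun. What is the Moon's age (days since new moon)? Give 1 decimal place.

27.2 days

cos θ = 1 − 2f = 0.880, giving a principal value of 28.4°.
Since the Moon is past full (waning), take the reflex angle: θ = 360° − 28.4° = 331.6°.
That fraction of the synodic month is 331.6/360 × 29.530 d ≈ 27.20 d.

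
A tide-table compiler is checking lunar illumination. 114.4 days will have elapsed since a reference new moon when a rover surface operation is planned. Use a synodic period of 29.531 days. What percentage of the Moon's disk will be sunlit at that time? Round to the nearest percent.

114.4 d spans 3 complete synodic months (3 × 29.531 = 88.59 d) plus 25.81 d.
Elongation θ = 360° × 25.81/29.531 ≈ 314.6°.
cos 314.6° = 0.702, so f = (1 − 0.702)/2 = 0.149, so 15%.

15%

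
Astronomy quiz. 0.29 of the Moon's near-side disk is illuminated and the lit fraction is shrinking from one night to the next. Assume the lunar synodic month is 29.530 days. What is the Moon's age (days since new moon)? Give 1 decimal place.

cos θ = 1 − 2f = 0.420, giving a principal value of 65.2°.
Since the Moon is past full (waning), take the reflex angle: θ = 360° − 65.2° = 294.8°.
At 360°/29.530 d per day, 294.8° corresponds to 24.18 days.

24.2 days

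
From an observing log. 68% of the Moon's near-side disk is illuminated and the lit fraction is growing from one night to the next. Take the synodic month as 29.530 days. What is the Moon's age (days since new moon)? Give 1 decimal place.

From f = (1 − cos θ)/2: cos θ = 1 − 2×0.68 = -0.360; arccos → 111.1°.
Before full moon the principal value applies: θ = 111.1°.
That fraction of the synodic month is 111.1/360 × 29.530 d ≈ 9.11 d.

9.1 days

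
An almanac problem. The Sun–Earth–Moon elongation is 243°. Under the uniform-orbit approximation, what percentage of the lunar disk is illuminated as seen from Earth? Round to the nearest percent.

73%

cos 243° = (-0.454), so f = (1 − (-0.454))/2 = 0.727, i.e. 73%.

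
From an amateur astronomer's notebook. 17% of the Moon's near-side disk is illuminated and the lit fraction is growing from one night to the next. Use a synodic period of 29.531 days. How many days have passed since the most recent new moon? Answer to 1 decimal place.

cos θ = 1 − 2f = 0.660, giving a principal value of 48.7°.
Before full moon the principal value applies: θ = 48.7°.
Age = 29.531 × 48.7°/360° ≈ 3.99 days.

4.0 days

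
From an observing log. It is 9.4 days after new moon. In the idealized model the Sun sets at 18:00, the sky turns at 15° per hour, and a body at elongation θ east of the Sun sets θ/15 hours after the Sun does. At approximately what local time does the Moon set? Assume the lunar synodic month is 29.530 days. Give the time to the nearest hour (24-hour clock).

Elongation θ = 360° × 9.4/29.530 ≈ 114.6°.
Delay after the Sun = 114.6° / (15°/h) ≈ 7.64 h.
18:00 + 7.64 h ≈ 01:38 → 02:00 to the nearest hour.

02:00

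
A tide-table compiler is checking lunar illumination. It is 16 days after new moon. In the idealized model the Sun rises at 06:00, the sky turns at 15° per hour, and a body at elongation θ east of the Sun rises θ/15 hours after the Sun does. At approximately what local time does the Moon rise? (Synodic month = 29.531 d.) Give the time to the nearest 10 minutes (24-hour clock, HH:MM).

Elongation θ = 360° × 16/29.531 ≈ 195.0°.
Delay after the Sun = 195.0° / (15°/h) ≈ 13.00 h.
06:00 + 13.003 h ≈ 19:00 → 19:00 to the nearest ten minutes.

19:00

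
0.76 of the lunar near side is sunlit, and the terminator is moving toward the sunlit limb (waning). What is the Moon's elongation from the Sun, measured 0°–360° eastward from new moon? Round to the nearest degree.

cos θ = 1 − 2f = -0.520, giving a principal value of 121.3°.
Since the Moon is past full (waning), take the reflex angle: θ = 360° − 121.3° = 238.7°.

239°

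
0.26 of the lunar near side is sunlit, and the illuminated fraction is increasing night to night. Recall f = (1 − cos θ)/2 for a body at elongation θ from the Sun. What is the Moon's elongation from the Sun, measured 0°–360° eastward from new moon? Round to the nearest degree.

61°

From f = (1 − cos θ)/2: cos θ = 1 − 2×0.26 = 0.480; arccos → 61.3°.
Before full moon the principal value applies: θ = 61.3°.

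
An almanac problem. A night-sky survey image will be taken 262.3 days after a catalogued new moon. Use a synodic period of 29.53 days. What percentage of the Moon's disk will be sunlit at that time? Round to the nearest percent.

13%

Reduce mod P: 262.3 − 8×29.53 = 26.06 d into the current lunation.
The Moon has covered 26.06/29.53 of its cycle, so θ ≈ 360° × 26.06/29.53 = 317.7°.
With cos θ = 0.740, the lit fraction is (1 − 0.740)/2 ≈ 0.130, so 13%.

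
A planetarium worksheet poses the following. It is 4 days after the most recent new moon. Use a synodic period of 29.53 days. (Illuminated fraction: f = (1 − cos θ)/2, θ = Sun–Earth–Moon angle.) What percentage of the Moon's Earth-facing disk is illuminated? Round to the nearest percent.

17%

The Moon has covered 4/29.53 of its cycle, so θ ≈ 360° × 4/29.53 = 48.8°.
Illuminated fraction = (1 − cos 48.8°)/2 = (1 − 0.659)/2 ≈ 0.170, so 17%.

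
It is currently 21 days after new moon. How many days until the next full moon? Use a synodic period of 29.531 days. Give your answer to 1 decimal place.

Full moon is 0.5 of the way through the cycle: age 0.5 × 29.531 = 14.765 d.
This lunation's full moon (14.765 d) has passed, so add one period: 44.296 − 21 = 23.296 days.

23.3 days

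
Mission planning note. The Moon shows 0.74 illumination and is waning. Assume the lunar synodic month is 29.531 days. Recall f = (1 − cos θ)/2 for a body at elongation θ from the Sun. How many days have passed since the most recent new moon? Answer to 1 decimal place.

19.8 days

From f = (1 − cos θ)/2: cos θ = 1 − 2×0.74 = -0.480; arccos → 118.7°.
A waning Moon lies in 180°–360°, so θ = 360° − 118.7° = 241.3°.
At 360°/29.531 d per day, 241.3° corresponds to 19.80 days.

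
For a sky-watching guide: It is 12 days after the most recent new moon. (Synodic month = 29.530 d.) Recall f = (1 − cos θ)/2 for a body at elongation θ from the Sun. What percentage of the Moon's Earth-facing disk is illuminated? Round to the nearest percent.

92%

Elongation θ = 360° × 12/29.530 ≈ 146.3°.
Illuminated fraction = (1 − cos 146.3°)/2 = (1 − (-0.832))/2 ≈ 0.916, so 92%.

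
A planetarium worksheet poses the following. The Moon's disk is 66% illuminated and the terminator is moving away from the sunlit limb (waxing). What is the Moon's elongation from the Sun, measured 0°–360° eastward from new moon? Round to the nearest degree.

109°

Invert f = (1 − cos θ)/2 to get cos θ = 1 − 2(0.66) = -0.320, hence θ₀ = arccos -0.320 = 108.7°.
The Moon is waxing (0°–180°), so θ = 108.7° directly.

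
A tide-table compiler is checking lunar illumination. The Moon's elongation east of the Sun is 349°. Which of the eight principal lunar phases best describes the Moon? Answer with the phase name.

new moon

349° lies in the new moon sector of the 8-phase cycle.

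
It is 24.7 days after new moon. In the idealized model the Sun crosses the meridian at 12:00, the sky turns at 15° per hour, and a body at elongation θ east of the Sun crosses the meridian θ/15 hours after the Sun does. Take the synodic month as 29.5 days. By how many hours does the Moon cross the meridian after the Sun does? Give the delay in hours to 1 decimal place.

20.1 h

Phase angle: θ = 360°·(24.7 d)/(29.5 d) = 301.4°.
Delay after the Sun = 301.4° / (15°/h) ≈ 20.09 h.
So the Moon crosses the meridian 20.09 h after the Sun.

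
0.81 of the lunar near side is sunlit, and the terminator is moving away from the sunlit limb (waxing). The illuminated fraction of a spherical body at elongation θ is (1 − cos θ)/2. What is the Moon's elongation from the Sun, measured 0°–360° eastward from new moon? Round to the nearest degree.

128°

From f = (1 − cos θ)/2: cos θ = 1 − 2×0.81 = -0.620; arccos → 128.3°.
The Moon is waxing (0°–180°), so θ = 128.3° directly.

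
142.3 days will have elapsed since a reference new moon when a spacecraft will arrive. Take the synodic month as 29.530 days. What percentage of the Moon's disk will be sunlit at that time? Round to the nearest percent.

142.3 d spans 4 complete synodic months (4 × 29.530 = 118.12 d) plus 24.18 d.
Elongation θ = 360° × 24.18/29.530 ≈ 294.8°.
With cos θ = 0.419, the lit fraction is (1 − 0.419)/2 ≈ 0.290, so 29%.

29%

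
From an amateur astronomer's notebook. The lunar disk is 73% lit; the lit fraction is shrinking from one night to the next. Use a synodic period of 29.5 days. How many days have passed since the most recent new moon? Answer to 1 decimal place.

From f = (1 − cos θ)/2: cos θ = 1 − 2×0.73 = -0.460; arccos → 117.4°.
A waning Moon lies in 180°–360°, so θ = 360° − 117.4° = 242.6°.
That fraction of the synodic month is 242.6/360 × 29.5 d ≈ 19.88 d.

19.9 days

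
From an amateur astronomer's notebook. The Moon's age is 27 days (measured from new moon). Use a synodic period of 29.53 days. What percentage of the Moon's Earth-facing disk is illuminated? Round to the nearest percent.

7%

Phase angle: θ = 360°·(27 d)/(29.53 d) = 329.2°.
With cos θ = 0.859, the lit fraction is (1 − 0.859)/2 ≈ 0.071, so 7%.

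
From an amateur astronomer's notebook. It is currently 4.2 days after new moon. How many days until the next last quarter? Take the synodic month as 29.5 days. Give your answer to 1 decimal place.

17.9 days

Last quarter is 0.75 of the way through the cycle: age 0.75 × 29.5 = 22.125 d.
So 17.925 days remain (22.125 − 4.2).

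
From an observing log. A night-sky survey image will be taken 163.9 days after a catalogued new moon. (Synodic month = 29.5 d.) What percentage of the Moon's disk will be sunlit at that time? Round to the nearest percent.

163.9 d spans 5 complete synodic months (5 × 29.5 = 147.50 d) plus 16.40 d.
Elongation θ = 360° × 16.40/29.5 ≈ 200.1°.
Illuminated fraction = (1 − cos 200.1°)/2 = (1 − (-0.939))/2 ≈ 0.969, so 97%.

97%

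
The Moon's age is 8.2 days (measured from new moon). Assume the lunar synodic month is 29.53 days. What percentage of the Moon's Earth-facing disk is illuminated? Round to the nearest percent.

Elongation θ = 360° × 8.2/29.53 ≈ 100.0°.
cos 100.0° = (-0.173), so f = (1 − (-0.173))/2 = 0.587, so 59%.

59%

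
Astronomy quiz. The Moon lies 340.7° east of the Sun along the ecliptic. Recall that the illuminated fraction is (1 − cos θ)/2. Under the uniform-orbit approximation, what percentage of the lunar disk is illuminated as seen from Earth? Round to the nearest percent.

cos 340.7° = 0.944, so f = (1 − 0.944)/2 = 0.028, i.e. 3%.

3%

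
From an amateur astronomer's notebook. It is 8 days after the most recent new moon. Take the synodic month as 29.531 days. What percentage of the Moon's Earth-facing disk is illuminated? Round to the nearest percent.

Elongation θ = 360° × 8/29.531 ≈ 97.5°.
cos 97.5° = (-0.131), so f = (1 − (-0.131))/2 = 0.565, so 57%.

57%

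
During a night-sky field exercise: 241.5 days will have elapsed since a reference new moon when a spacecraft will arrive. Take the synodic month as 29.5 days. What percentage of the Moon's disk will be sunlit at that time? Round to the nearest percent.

31%

241.5/29.5 = 8.186 lunations, so 8 complete cycles and 5.50 d into the next.
Phase angle: θ = 360°·(5.50 d)/(29.5 d) = 67.1°.
With cos θ = 0.389, the lit fraction is (1 − 0.389)/2 ≈ 0.306, so 31%.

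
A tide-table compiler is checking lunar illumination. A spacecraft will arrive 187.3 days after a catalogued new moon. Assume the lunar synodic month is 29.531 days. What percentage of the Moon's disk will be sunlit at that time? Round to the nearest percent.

Reduce mod P: 187.3 − 6×29.531 = 10.11 d into the current lunation.
The Moon has covered 10.11/29.531 of its cycle, so θ ≈ 360° × 10.11/29.531 = 123.3°.
With cos θ = (-0.549), the lit fraction is (1 − (-0.549))/2 ≈ 0.774, so 77%.

77%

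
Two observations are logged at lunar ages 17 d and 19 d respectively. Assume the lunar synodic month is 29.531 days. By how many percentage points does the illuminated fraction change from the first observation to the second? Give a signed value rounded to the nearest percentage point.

-13 pp

θ₁ = 360° × 17/29.531 = 207.2°, f₁ = (1 − cos θ₁)/2 = 0.945.
θ₂ = 360° × 19/29.531 = 231.6°, f₂ = (1 − cos θ₂)/2 = 0.810.
Change = f₂ − f₁ = -0.134 → -13 percentage points.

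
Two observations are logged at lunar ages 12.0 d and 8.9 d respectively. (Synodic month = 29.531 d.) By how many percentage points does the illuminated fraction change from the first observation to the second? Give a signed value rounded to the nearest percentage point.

-26 percentage points

First observation: θ = 360°·12.0/29.531 = 146.3°, so f = 0.916.
Second observation: θ = 108.5°, f = 0.659.
Δf = 0.659 − 0.916 = -0.257, i.e. -26 pp.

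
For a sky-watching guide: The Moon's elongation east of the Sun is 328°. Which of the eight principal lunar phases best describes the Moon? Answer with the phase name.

The waning crescent sector spans roughly 292°–338°; 328° falls inside it.

waning crescent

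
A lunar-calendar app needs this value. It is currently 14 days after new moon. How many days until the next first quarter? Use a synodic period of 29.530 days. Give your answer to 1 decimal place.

22.9 days

First quarter occurs at elongation 90°, i.e. at age 29.530 × 90/360 = 7.383 d.
This lunation's first quarter (7.383 d) has passed, so add one period: 36.913 − 14 = 22.913 days.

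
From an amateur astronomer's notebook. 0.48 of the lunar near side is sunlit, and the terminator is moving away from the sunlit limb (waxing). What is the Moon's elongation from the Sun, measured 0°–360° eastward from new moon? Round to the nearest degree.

cos θ = 1 − 2f = 0.040, giving a principal value of 87.7°.
The Moon is waxing (0°–180°), so θ = 87.7° directly.

88°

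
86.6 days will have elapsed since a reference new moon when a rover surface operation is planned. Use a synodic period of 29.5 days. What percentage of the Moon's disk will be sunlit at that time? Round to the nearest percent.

Reduce mod P: 86.6 − 2×29.5 = 27.60 d into the current lunation.
Elongation θ = 360° × 27.60/29.5 ≈ 336.8°.
With cos θ = 0.919, the lit fraction is (1 − 0.919)/2 ≈ 0.040, so 4%.

4%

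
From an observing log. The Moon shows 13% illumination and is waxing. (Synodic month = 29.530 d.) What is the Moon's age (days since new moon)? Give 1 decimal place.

3.5 days

cos θ = 1 − 2f = 0.740, giving a principal value of 42.3°.
Before full moon the principal value applies: θ = 42.3°.
That fraction of the synodic month is 42.3/360 × 29.530 d ≈ 3.47 d.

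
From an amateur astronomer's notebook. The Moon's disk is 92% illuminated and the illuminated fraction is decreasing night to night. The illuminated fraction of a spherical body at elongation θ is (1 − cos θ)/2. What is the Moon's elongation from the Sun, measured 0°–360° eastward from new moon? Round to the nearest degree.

Invert f = (1 − cos θ)/2 to get cos θ = 1 − 2(0.92) = -0.840, hence θ₀ = arccos -0.840 = 147.1°.
A waning Moon lies in 180°–360°, so θ = 360° − 147.1° = 212.9°.

213°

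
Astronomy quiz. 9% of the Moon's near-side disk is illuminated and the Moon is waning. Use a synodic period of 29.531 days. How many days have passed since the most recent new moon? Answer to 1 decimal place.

26.7 days

cos θ = 1 − 2f = 0.820, giving a principal value of 34.9°.
Since the Moon is past full (waning), take the reflex angle: θ = 360° − 34.9° = 325.1°.
At 360°/29.531 d per day, 325.1° corresponds to 26.67 days.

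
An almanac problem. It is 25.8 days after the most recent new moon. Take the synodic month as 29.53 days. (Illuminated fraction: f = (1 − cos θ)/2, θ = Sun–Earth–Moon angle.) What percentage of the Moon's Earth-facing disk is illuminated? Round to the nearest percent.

15%

Elongation θ = 360° × 25.8/29.53 ≈ 314.5°.
cos 314.5° = 0.701, so f = (1 − 0.701)/2 = 0.149, so 15%.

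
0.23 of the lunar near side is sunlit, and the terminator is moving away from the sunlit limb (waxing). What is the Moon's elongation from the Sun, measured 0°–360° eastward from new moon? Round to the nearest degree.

cos θ = 1 − 2f = 0.540, giving a principal value of 57.3°.
Before full moon the principal value applies: θ = 57.3°.

57°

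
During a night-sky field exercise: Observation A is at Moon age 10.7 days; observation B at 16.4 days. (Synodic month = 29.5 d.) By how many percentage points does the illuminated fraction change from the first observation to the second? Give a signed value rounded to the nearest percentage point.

+14 percentage points

First observation: θ = 360°·10.7/29.5 = 130.6°, so f = 0.825.
Second observation: θ = 200.1°, f = 0.969.
Δf = 0.969 − 0.825 = +0.144, i.e. +14 pp.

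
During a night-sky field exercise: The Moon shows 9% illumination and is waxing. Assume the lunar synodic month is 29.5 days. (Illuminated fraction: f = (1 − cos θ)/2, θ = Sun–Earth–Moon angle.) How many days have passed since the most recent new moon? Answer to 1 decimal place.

2.9 days

Invert f = (1 − cos θ)/2 to get cos θ = 1 − 2(0.09) = 0.820, hence θ₀ = arccos 0.820 = 34.9°.
Waxing ⇒ before full, so θ = 34.9°.
Age = 29.5 × 34.9°/360° ≈ 2.86 days.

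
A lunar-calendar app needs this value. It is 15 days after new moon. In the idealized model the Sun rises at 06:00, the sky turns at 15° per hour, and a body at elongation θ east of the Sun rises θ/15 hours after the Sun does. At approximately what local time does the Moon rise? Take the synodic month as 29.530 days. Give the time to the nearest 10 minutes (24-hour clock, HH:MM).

18:10

Elongation θ = 360° × 15/29.530 ≈ 182.9°.
Delay after the Sun = 182.9° / (15°/h) ≈ 12.19 h.
06:00 + 12.191 h ≈ 18:11 → 18:10 to the nearest ten minutes.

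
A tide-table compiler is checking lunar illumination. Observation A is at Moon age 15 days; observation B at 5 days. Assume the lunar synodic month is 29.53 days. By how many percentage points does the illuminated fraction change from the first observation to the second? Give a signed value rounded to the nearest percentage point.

θ₁ = 360° × 15/29.53 = 182.9°, f₁ = (1 − cos θ₁)/2 = 0.999.
θ₂ = 360° × 5/29.53 = 61.0°, f₂ = (1 − cos θ₂)/2 = 0.257.
Change = f₂ − f₁ = -0.742 → -74 percentage points.

-74 percentage points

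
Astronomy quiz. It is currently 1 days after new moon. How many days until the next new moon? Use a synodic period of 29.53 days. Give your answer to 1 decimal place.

28.5 days

The next new moon completes the synodic month: 29.53 − 1 = 28.530 days.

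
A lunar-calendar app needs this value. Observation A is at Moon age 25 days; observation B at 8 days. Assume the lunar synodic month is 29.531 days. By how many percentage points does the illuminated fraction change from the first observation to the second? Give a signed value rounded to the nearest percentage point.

First observation: θ = 360°·25/29.531 = 304.8°, so f = 0.215.
Second observation: θ = 97.5°, f = 0.565.
Δf = 0.565 − 0.215 = +0.351, i.e. +35 pp.

+35 pp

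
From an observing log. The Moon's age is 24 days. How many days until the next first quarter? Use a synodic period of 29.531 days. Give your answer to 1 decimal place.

First quarter is 0.25 of the way through the cycle: age 0.25 × 29.531 = 7.383 d.
Already past this cycle's first quarter; the next is at 7.383 + 29.531 = 36.914 d, so 36.914 − 24 = 12.914 days.

12.9 days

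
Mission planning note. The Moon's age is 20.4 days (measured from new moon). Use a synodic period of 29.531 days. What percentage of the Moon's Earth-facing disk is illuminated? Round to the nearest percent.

The Moon has covered 20.4/29.531 of its cycle, so θ ≈ 360° × 20.4/29.531 = 248.7°.
With cos θ = (-0.363), the lit fraction is (1 − (-0.363))/2 ≈ 0.682, so 68%.

68%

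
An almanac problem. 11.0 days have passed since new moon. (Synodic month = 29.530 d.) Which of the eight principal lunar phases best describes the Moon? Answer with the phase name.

waxing gibbous

θ ≈ 360° × 11.0/29.530 = 134°, which falls in the waxing gibbous sector.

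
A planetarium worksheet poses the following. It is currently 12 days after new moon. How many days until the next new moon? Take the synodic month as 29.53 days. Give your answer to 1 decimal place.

17.5 days

One full lunation from the last new moon is 29.53 d; remaining = 29.53 − 12 = 17.530 d.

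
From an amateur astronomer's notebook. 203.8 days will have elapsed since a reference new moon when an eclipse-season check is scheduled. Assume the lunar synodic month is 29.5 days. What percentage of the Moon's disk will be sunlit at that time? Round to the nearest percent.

8%

Reduce mod P: 203.8 − 6×29.5 = 26.80 d into the current lunation.
The Moon has covered 26.80/29.5 of its cycle, so θ ≈ 360° × 26.80/29.5 = 327.1°.
With cos θ = 0.839, the lit fraction is (1 − 0.839)/2 ≈ 0.080, so 8%.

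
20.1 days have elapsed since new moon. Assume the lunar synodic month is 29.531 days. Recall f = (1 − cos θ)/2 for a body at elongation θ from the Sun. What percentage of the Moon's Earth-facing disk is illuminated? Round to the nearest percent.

Phase angle: θ = 360°·(20.1 d)/(29.531 d) = 245.0°.
cos 245.0° = (-0.422), so f = (1 − (-0.422))/2 = 0.711, so 71%.

71%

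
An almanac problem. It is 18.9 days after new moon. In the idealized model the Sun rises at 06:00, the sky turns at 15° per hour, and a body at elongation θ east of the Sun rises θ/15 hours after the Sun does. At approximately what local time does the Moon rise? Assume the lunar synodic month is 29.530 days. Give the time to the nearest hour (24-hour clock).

21:00

Phase angle: θ = 360°·(18.9 d)/(29.530 d) = 230.4°.
Delay after the Sun = 230.4° / (15°/h) ≈ 15.36 h.
06:00 + 15.36 h ≈ 21:22 → 21:00 to the nearest hour.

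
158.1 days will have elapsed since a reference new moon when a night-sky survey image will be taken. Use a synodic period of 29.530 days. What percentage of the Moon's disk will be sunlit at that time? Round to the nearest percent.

80%

158.1 d spans 5 complete synodic months (5 × 29.530 = 147.65 d) plus 10.45 d.
Phase angle: θ = 360°·(10.45 d)/(29.530 d) = 127.4°.
Illuminated fraction = (1 − cos 127.4°)/2 = (1 − (-0.607))/2 ≈ 0.804, so 80%.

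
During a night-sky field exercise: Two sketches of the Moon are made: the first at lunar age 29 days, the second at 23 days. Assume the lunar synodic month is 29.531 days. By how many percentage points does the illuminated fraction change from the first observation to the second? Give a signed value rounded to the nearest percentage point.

θ₁ = 360° × 29/29.531 = 353.5°, f₁ = (1 − cos θ₁)/2 = 0.003.
θ₂ = 360° × 23/29.531 = 280.4°, f₂ = (1 − cos θ₂)/2 = 0.410.
Change = f₂ − f₁ = +0.407 → +41 percentage points.

+41 pp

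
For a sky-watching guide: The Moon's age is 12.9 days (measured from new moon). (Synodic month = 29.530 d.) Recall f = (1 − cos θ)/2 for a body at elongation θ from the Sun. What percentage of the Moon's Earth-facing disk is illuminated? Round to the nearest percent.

96%

Elongation θ = 360° × 12.9/29.530 ≈ 157.3°.
With cos θ = (-0.922), the lit fraction is (1 − (-0.922))/2 ≈ 0.961, so 96%.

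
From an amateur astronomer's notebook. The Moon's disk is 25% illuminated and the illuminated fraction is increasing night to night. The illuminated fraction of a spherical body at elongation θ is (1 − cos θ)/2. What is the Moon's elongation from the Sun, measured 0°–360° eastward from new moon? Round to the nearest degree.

From f = (1 − cos θ)/2: cos θ = 1 − 2×0.25 = 0.500; arccos → 60.0°.
The Moon is waxing (0°–180°), so θ = 60.0° directly.

60°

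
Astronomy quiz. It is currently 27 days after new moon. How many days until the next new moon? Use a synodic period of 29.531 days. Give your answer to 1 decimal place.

2.5 days

One full lunation from the last new moon is 29.531 d; remaining = 29.531 − 27 = 2.531 d.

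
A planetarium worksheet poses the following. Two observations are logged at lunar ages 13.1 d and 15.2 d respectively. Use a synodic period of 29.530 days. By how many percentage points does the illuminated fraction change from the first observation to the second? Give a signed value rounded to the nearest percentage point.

First observation: θ = 360°·13.1/29.530 = 159.7°, so f = 0.969.
Second observation: θ = 185.3°, f = 0.998.
Δf = 0.998 − 0.969 = +0.029, i.e. +3 pp.

+3 pp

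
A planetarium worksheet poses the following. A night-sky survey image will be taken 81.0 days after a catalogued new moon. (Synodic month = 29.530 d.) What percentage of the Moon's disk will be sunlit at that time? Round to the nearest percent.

Reduce mod P: 81.0 − 2×29.530 = 21.94 d into the current lunation.
Elongation θ = 360° × 21.94/29.530 ≈ 267.5°.
Illuminated fraction = (1 − cos 267.5°)/2 = (1 − (-0.044))/2 ≈ 0.522, so 52%.

52%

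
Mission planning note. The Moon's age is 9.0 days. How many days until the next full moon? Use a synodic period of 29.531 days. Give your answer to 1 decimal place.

5.8 days

Full moon occurs at elongation 180°, i.e. at age 29.531 × 180/360 = 14.765 d.
That is 14.765 − 9.0 = 5.765 days ahead.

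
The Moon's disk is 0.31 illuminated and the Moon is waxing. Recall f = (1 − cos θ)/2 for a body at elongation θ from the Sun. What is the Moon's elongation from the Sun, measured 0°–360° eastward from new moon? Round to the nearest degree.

From f = (1 − cos θ)/2: cos θ = 1 − 2×0.31 = 0.380; arccos → 67.7°.
Before full moon the principal value applies: θ = 67.7°.

68°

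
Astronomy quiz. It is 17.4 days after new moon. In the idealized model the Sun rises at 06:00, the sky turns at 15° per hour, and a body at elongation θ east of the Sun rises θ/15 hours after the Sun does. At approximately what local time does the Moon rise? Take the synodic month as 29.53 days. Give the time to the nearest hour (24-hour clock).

20:00

The Moon has covered 17.4/29.53 of its cycle, so θ ≈ 360° × 17.4/29.53 = 212.1°.
The Moon trails the Sun by θ/15 = 212.1/15 ≈ 14.14 hours.
06:00 + 14.14 h ≈ 20:08 → 20:00 to the nearest hour.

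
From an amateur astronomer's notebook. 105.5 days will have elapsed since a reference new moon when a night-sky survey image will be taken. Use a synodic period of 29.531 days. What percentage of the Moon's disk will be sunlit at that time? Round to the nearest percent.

95%

105.5 d spans 3 complete synodic months (3 × 29.531 = 88.59 d) plus 16.91 d.
Elongation θ = 360° × 16.91/29.531 ≈ 206.1°.
Illuminated fraction = (1 − cos 206.1°)/2 = (1 − (-0.898))/2 ≈ 0.949, so 95%.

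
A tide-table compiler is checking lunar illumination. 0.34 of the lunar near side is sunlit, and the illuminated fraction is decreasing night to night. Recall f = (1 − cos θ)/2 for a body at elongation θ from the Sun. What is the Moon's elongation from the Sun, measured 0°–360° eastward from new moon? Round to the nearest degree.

289°

cos θ = 1 − 2f = 0.320, giving a principal value of 71.3°.
Waning ⇒ past full, so θ = 360° − 71.3° = 288.7°.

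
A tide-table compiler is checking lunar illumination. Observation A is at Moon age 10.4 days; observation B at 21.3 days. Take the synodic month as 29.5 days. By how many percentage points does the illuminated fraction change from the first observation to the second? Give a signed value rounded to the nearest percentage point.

θ₁ = 360° × 10.4/29.5 = 126.9°, f₁ = (1 − cos θ₁)/2 = 0.800.
θ₂ = 360° × 21.3/29.5 = 259.9°, f₂ = (1 − cos θ₂)/2 = 0.587.
Change = f₂ − f₁ = -0.213 → -21 percentage points.

-21 percentage points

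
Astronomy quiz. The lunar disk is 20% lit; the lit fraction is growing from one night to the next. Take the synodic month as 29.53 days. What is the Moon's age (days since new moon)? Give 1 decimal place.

4.4 days

From f = (1 − cos θ)/2: cos θ = 1 − 2×0.20 = 0.600; arccos → 53.1°.
The Moon is waxing (0°–180°), so θ = 53.1° directly.
That fraction of the synodic month is 53.1/360 × 29.53 d ≈ 4.36 d.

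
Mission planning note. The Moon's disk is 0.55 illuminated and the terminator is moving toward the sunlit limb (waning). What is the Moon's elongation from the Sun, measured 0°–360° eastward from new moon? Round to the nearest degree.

Invert f = (1 − cos θ)/2 to get cos θ = 1 − 2(0.55) = -0.100, hence θ₀ = arccos -0.100 = 95.7°.
A waning Moon lies in 180°–360°, so θ = 360° − 95.7° = 264.3°.

264°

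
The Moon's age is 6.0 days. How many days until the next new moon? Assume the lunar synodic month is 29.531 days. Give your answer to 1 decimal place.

One full lunation from the last new moon is 29.531 d; remaining = 29.531 − 6.0 = 23.531 d.

23.5 days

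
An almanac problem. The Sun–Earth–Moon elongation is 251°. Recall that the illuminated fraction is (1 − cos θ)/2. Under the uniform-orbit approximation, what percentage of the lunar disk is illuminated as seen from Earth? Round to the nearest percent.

Half-versine of 251°: (1 − (-0.326))/2 = 0.663, i.e. 66%.

66%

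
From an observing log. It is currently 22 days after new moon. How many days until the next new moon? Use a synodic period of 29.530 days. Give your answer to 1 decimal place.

7.5 days

One full lunation from the last new moon is 29.530 d; remaining = 29.530 − 22 = 7.530 d.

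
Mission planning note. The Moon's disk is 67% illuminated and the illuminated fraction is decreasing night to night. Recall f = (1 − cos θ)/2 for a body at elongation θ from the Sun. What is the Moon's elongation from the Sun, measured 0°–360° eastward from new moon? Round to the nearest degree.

From f = (1 − cos θ)/2: cos θ = 1 − 2×0.67 = -0.340; arccos → 109.9°.
A waning Moon lies in 180°–360°, so θ = 360° − 109.9° = 250.1°.

250°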